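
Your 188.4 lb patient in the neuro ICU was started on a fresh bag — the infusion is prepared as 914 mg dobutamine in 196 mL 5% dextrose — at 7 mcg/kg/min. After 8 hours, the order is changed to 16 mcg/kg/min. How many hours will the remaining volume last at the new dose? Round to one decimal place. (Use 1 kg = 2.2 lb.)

Initial rate:
Weight = 188.4 lb ÷ 2.2 lb/kg = 85.63636 kg
Dose = 7 mcg/kg/min × 85.63636 kg = 599.4545 mcg/min
599.4545 mcg/min × 60 min/hr = 35967.27 mcg/hr
Concentration = 914 mg ÷ 196 mL = 4.663265 mg/mL = 4663.265 mcg/mL
Rate = 35967.27 mcg/hr ÷ 4663.265 mcg/mL = 7.712894 mL/hr
Volume infused so far = 7.712894 mL/hr × 8 hr = 61.70315 mL
Volume remaining = 196 − 61.70315 = 134.2968 mL
New rate:
Dose = 16 mcg/kg/min × 85.63636 kg = 1370.182 mcg/min
1370.182 mcg/min × 60 min/hr = 82210.91 mcg/hr
Rate = 82210.91 mcg/hr ÷ 4663.265 mcg/mL = 17.62947 mL/hr
Time remaining = 134.2968 mL ÷ 17.62947 mL/hr = 7.617746 hr

7.6 hours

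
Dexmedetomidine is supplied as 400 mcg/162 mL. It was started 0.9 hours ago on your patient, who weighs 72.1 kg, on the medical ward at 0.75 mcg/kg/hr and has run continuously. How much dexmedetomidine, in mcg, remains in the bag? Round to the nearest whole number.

Dose = 0.75 mcg/kg/hr × 72.1 kg = 54.075 mcg/hr
Concentration = 400 mcg ÷ 162 mL = 2.469136 mcg/mL
Rate = 54.075 mcg/hr ÷ 2.469136 mcg/mL = 21.90038 mL/hr
Volume infused = 21.90038 mL/hr × 0.9 hr = 19.71034 mL
Volume remaining = 162 − 19.71034 = 142.2897 mL
Drug remaining = 142.2897 mL × 2.469136 mcg/mL = 351.3325 mcg

351 mcg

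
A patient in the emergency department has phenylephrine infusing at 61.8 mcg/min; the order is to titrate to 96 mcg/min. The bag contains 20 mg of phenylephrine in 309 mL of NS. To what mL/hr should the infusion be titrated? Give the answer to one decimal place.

89.0 mL/hr

96 mcg/min × 60 min/hr = 5760 mcg/hr
Concentration = 20 mg ÷ 309 mL = 0.06472492 mg/mL = 64.72492 mcg/mL
Rate = 5760 mcg/hr ÷ 64.72492 mcg/mL = 88.992 mL/hr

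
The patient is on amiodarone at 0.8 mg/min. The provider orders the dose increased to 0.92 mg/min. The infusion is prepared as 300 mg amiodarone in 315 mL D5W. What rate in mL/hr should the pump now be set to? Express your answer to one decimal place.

58.0 mL/hr

0.92 mg/min × 60 min/hr = 55.2 mg/hr
Concentration = 300 mg ÷ 315 mL = 0.952381 mg/mL
Rate = 55.2 mg/hr ÷ 0.952381 mg/mL = 57.96 mL/hr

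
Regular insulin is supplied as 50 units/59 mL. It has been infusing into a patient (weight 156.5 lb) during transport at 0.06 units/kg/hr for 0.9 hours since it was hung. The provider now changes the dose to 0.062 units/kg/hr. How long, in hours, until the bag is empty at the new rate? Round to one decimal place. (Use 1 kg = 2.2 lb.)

10.5 hours

Initial rate:
Weight = 156.5 lb ÷ 2.2 lb/kg = 71.13636 kg
Dose = 0.06 units/kg/hr × 71.13636 kg = 4.268182 units/hr
Concentration = 50 units ÷ 59 mL = 0.8474576 units/mL
Rate = 4.268182 units/hr ÷ 0.8474576 units/mL = 5.036455 mL/hr
Volume infused so far = 5.036455 mL/hr × 0.9 hr = 4.532809 mL
Volume remaining = 59 − 4.532809 = 54.46719 mL
New rate:
Dose = 0.062 units/kg/hr × 71.13636 kg = 4.410455 units/hr
Rate = 4.410455 units/hr ÷ 0.8474576 units/mL = 5.204336 mL/hr
Time remaining = 54.46719 mL ÷ 5.204336 mL/hr = 10.46573 hr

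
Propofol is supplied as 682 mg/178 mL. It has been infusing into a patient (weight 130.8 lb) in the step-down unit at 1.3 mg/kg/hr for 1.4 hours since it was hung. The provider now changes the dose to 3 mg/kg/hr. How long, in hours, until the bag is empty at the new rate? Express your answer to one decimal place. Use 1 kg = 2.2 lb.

Initial rate:
Weight = 130.8 lb ÷ 2.2 lb/kg = 59.45455 kg
Dose = 1.3 mg/kg/hr × 59.45455 kg = 77.29091 mg/hr
Concentration = 682 mg ÷ 178 mL = 3.831461 mg/mL
Rate = 77.29091 mg/hr ÷ 3.831461 mg/mL = 20.1727 mL/hr
Volume infused so far = 20.1727 mL/hr × 1.4 hr = 28.24178 mL
Volume remaining = 178 − 28.24178 = 149.7582 mL
New rate:
Dose = 3 mg/kg/hr × 59.45455 kg = 178.3636 mg/hr
Rate = 178.3636 mg/hr ÷ 3.831461 mg/mL = 46.55239 mL/hr
Time remaining = 149.7582 mL ÷ 46.55239 mL/hr = 3.216983 hr

3.2 hours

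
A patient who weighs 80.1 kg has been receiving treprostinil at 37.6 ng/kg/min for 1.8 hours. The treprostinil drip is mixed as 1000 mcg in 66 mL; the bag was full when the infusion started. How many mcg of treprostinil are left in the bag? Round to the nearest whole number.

675 mcg

Dose = 37.6 ng/kg/min × 80.1 kg = 3011.76 ng/min
3011.76 ng/min × 60 min/hr = 180705.6 ng/hr
Concentration = 1000 mcg ÷ 66 mL = 15.15152 mcg/mL = 15151.52 ng/mL
Rate = 180705.6 ng/hr ÷ 15151.52 ng/mL = 11.92657 mL/hr
Volume infused = 11.92657 mL/hr × 1.8 hr = 21.46783 mL
Volume remaining = 66 − 21.46783 = 44.53217 mL
Drug remaining = 44.53217 mL × 15151.52 ng/mL = 674729.9 ng = 674.7299 mcg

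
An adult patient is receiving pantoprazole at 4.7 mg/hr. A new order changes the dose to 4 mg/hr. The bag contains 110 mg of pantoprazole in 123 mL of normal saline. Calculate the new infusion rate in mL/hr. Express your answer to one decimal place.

4.5 mL/hr

Concentration = 110 mg ÷ 123 mL = 0.8943089 mg/mL
Rate = 4 mg/hr ÷ 0.8943089 mg/mL = 4.472727 mL/hr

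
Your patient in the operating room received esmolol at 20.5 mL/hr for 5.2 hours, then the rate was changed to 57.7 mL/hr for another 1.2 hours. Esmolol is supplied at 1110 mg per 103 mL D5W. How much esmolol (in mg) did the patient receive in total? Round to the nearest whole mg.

Concentration = 1110 mg ÷ 103 mL = 10.7767 mg/mL
Stage 1: 20.5 mL/hr × 5.2 hr = 106.6 mL → 106.6 mL × 10.7767 mg/mL = 1148.796 mg
Stage 2: 57.7 mL/hr × 1.2 hr = 69.24 mL → 69.24 mL × 10.7767 mg/mL = 746.1786 mg
Total = 1148.796 + 746.1786 = 1894.975 mg

1895 mg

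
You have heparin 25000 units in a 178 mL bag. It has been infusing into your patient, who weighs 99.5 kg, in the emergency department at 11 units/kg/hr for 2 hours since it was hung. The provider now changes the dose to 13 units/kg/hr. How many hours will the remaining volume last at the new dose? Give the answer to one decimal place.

Initial rate:
Dose = 11 units/kg/hr × 99.5 kg = 1094.5 units/hr
Concentration = 25000 units ÷ 178 mL = 140.4494 units/mL
Rate = 1094.5 units/hr ÷ 140.4494 units/mL = 7.79284 mL/hr
Volume infused so far = 7.79284 mL/hr × 2 hr = 15.58568 mL
Volume remaining = 178 − 15.58568 = 162.4143 mL
New rate:
Dose = 13 units/kg/hr × 99.5 kg = 1293.5 units/hr
Rate = 1293.5 units/hr ÷ 140.4494 units/mL = 9.20972 mL/hr
Time remaining = 162.4143 mL ÷ 9.20972 mL/hr = 17.6351 hr

17.6 hours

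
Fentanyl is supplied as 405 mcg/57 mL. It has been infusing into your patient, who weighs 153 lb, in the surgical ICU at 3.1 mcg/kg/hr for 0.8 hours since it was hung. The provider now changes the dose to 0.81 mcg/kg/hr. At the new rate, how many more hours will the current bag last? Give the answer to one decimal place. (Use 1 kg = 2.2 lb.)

4.1 hours

Initial rate:
Weight = 153 lb ÷ 2.2 lb/kg = 69.54545 kg
Dose = 3.1 mcg/kg/hr × 69.54545 kg = 215.5909 mcg/hr
Concentration = 405 mcg ÷ 57 mL = 7.105263 mcg/mL
Rate = 215.5909 mcg/hr ÷ 7.105263 mcg/mL = 30.34242 mL/hr
Volume infused so far = 30.34242 mL/hr × 0.8 hr = 24.27394 mL
Volume remaining = 57 − 24.27394 = 32.72606 mL
New rate:
Dose = 0.81 mcg/kg/hr × 69.54545 kg = 56.33182 mcg/hr
Rate = 56.33182 mcg/hr ÷ 7.105263 mcg/mL = 7.928182 mL/hr
Time remaining = 32.72606 mL ÷ 7.928182 mL/hr = 4.127814 hr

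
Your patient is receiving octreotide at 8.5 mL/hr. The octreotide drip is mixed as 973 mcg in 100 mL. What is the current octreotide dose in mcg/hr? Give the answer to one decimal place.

Concentration = 973 mcg ÷ 100 mL = 9.73 mcg/mL
Drug rate = 8.5 mL/hr × 9.73 mcg/mL = 82.705 mcg/hr

82.7 mcg/hr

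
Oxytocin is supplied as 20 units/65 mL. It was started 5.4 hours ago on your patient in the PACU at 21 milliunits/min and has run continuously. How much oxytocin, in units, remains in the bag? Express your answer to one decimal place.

13.2 units

21 milliunits/min × 60 min/hr = 1260 milliunits/hr
Concentration = 20 units ÷ 65 mL = 0.3076923 units/mL = 307.6923 milliunits/mL
Rate = 1260 milliunits/hr ÷ 307.6923 milliunits/mL = 4.095 mL/hr
Volume infused = 4.095 mL/hr × 5.4 hr = 22.113 mL
Volume remaining = 65 − 22.113 = 42.887 mL
Drug remaining = 42.887 mL × 307.6923 milliunits/mL = 13196 milliunits = 13.196 units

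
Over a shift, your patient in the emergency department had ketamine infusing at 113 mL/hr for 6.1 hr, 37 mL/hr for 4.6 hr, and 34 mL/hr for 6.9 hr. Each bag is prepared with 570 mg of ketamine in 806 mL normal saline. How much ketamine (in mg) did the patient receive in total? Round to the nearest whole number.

774 mg

Concentration = 570 mg ÷ 806 mL = 0.707196 mg/mL
Stage 1: 113 mL/hr × 6.1 hr = 689.3 mL → 689.3 mL × 0.707196 mg/mL = 487.4702 mg
Stage 2: 37 mL/hr × 4.6 hr = 170.2 mL → 170.2 mL × 0.707196 mg/mL = 120.3648 mg
Stage 3: 34 mL/hr × 6.9 hr = 234.6 mL → 234.6 mL × 0.707196 mg/mL = 165.9082 mg
Total = 487.4702 + 120.3648 + 165.9082 = 773.7432 mg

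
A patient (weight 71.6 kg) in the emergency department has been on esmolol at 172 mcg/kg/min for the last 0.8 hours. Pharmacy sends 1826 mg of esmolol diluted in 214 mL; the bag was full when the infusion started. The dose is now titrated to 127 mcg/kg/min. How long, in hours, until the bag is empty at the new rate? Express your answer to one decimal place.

2.3 hours

Initial rate:
Dose = 172 mcg/kg/min × 71.6 kg = 12315.2 mcg/min
12315.2 mcg/min × 60 min/hr = 738912 mcg/hr
Concentration = 1826 mg ÷ 214 mL = 8.53271 mg/mL = 8532.71 mcg/mL
Rate = 738912 mcg/hr ÷ 8532.71 mcg/mL = 86.59757 mL/hr
Volume infused so far = 86.59757 mL/hr × 0.8 hr = 69.27806 mL
Volume remaining = 214 − 69.27806 = 144.7219 mL
New rate:
Dose = 127 mcg/kg/min × 71.6 kg = 9093.2 mcg/min
9093.2 mcg/min × 60 min/hr = 545592 mcg/hr
Rate = 545592 mcg/hr ÷ 8532.71 mcg/mL = 63.94123 mL/hr
Time remaining = 144.7219 mL ÷ 63.94123 mL/hr = 2.263359 hr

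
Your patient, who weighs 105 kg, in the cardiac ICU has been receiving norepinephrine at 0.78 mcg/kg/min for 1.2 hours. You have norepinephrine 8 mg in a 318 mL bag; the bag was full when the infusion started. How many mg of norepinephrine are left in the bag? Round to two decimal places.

Dose = 0.78 mcg/kg/min × 105 kg = 81.9 mcg/min
81.9 mcg/min × 60 min/hr = 4914 mcg/hr
Concentration = 8 mg ÷ 318 mL = 0.02515723 mg/mL = 25.15723 mcg/mL
Rate = 4914 mcg/hr ÷ 25.15723 mcg/mL = 195.3315 mL/hr
Volume infused = 195.3315 mL/hr × 1.2 hr = 234.3978 mL
Volume remaining = 318 − 234.3978 = 83.6022 mL
Drug remaining = 83.6022 mL × 25.15723 mcg/mL = 2103.2 mcg = 2.1032 mg

2.10 mg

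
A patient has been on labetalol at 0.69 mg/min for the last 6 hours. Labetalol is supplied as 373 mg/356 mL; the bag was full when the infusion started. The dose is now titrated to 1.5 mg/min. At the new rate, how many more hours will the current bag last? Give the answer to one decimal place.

Initial rate:
0.69 mg/min × 60 min/hr = 41.4 mg/hr
Concentration = 373 mg ÷ 356 mL = 1.047753 mg/mL
Rate = 41.4 mg/hr ÷ 1.047753 mg/mL = 39.51314 mL/hr
Volume infused so far = 39.51314 mL/hr × 6 hr = 237.0788 mL
Volume remaining = 356 − 237.0788 = 118.9212 mL
New rate:
1.5 mg/min × 60 min/hr = 90 mg/hr
Rate = 90 mg/hr ÷ 1.047753 mg/mL = 85.89812 mL/hr
Time remaining = 118.9212 mL ÷ 85.89812 mL/hr = 1.384444 hr

1.4 hours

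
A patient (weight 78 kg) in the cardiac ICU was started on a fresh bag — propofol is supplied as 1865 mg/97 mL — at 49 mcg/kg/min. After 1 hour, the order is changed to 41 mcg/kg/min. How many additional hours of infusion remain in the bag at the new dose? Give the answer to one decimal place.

Initial rate:
Dose = 49 mcg/kg/min × 78 kg = 3822 mcg/min
3822 mcg/min × 60 min/hr = 229320 mcg/hr
Concentration = 1865 mg ÷ 97 mL = 19.2268 mg/mL = 19226.8 mcg/mL
Rate = 229320 mcg/hr ÷ 19226.8 mcg/mL = 11.9271 mL/hr
Volume infused so far = 11.9271 mL/hr × 1 hr = 11.9271 mL
Volume remaining = 97 − 11.9271 = 85.0729 mL
New rate:
Dose = 41 mcg/kg/min × 78 kg = 3198 mcg/min
3198 mcg/min × 60 min/hr = 191880 mcg/hr
Rate = 191880 mcg/hr ÷ 19226.8 mcg/mL = 9.979818 mL/hr
Time remaining = 85.0729 mL ÷ 9.979818 mL/hr = 8.524494 hr

8.5 hours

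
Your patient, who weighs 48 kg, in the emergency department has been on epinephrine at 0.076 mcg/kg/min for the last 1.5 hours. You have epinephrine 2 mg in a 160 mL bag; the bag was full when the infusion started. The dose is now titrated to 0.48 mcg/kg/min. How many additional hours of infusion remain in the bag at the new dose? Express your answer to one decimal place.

Initial rate:
Dose = 0.076 mcg/kg/min × 48 kg = 3.648 mcg/min
3.648 mcg/min × 60 min/hr = 218.88 mcg/hr
Concentration = 2 mg ÷ 160 mL = 0.0125 mg/mL = 12.5 mcg/mL
Rate = 218.88 mcg/hr ÷ 12.5 mcg/mL = 17.5104 mL/hr
Volume infused so far = 17.5104 mL/hr × 1.5 hr = 26.2656 mL
Volume remaining = 160 − 26.2656 = 133.7344 mL
New rate:
Dose = 0.48 mcg/kg/min × 48 kg = 23.04 mcg/min
23.04 mcg/min × 60 min/hr = 1382.4 mcg/hr
Rate = 1382.4 mcg/hr ÷ 12.5 mcg/mL = 110.592 mL/hr
Time remaining = 133.7344 mL ÷ 110.592 mL/hr = 1.209259 hr

1.2 hours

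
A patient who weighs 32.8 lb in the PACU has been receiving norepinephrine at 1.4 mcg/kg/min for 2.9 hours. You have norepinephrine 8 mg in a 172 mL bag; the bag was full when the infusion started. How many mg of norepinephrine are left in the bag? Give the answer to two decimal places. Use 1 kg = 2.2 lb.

Weight = 32.8 lb ÷ 2.2 lb/kg = 14.90909 kg
Dose = 1.4 mcg/kg/min × 14.90909 kg = 20.87273 mcg/min
20.87273 mcg/min × 60 min/hr = 1252.364 mcg/hr
Concentration = 8 mg ÷ 172 mL = 0.04651163 mg/mL = 46.51163 mcg/mL
Rate = 1252.364 mcg/hr ÷ 46.51163 mcg/mL = 26.92582 mL/hr
Volume infused = 26.92582 mL/hr × 2.9 hr = 78.08487 mL
Volume remaining = 172 − 78.08487 = 93.91513 mL
Drug remaining = 93.91513 mL × 46.51163 mcg/mL = 4368.145 mcg = 4.368145 mg

4.37 mg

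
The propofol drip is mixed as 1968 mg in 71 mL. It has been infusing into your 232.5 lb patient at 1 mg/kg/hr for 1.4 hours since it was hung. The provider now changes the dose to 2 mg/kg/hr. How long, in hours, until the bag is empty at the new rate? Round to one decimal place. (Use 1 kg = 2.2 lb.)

8.6 hours

Initial rate:
Weight = 232.5 lb ÷ 2.2 lb/kg = 105.6818 kg
Dose = 1 mg/kg/hr × 105.6818 kg = 105.6818 mg/hr
Concentration = 1968 mg ÷ 71 mL = 27.71831 mg/mL
Rate = 105.6818 mg/hr ÷ 27.71831 mg/mL = 3.812708 mL/hr
Volume infused so far = 3.812708 mL/hr × 1.4 hr = 5.337791 mL
Volume remaining = 71 − 5.337791 = 65.66221 mL
New rate:
Dose = 2 mg/kg/hr × 105.6818 kg = 211.3636 mg/hr
Rate = 211.3636 mg/hr ÷ 27.71831 mg/mL = 7.625416 mL/hr
Time remaining = 65.66221 mL ÷ 7.625416 mL/hr = 8.610968 hr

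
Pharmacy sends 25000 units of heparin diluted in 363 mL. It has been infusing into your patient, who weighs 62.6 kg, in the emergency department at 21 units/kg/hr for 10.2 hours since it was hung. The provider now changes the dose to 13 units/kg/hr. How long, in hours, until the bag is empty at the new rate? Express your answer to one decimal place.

14.2 hours

Initial rate:
Dose = 21 units/kg/hr × 62.6 kg = 1314.6 units/hr
Concentration = 25000 units ÷ 363 mL = 68.87052 units/mL
Rate = 1314.6 units/hr ÷ 68.87052 units/mL = 19.08799 mL/hr
Volume infused so far = 19.08799 mL/hr × 10.2 hr = 194.6975 mL
Volume remaining = 363 − 194.6975 = 168.3025 mL
New rate:
Dose = 13 units/kg/hr × 62.6 kg = 813.8 units/hr
Rate = 813.8 units/hr ÷ 68.87052 units/mL = 11.81638 mL/hr
Time remaining = 168.3025 mL ÷ 11.81638 mL/hr = 14.24316 hr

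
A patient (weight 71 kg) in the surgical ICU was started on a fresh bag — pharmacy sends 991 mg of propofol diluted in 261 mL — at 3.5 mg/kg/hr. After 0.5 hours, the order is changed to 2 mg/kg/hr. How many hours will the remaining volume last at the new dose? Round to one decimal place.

Initial rate:
Dose = 3.5 mg/kg/hr × 71 kg = 248.5 mg/hr
Concentration = 991 mg ÷ 261 mL = 3.796935 mg/mL
Rate = 248.5 mg/hr ÷ 3.796935 mg/mL = 65.44753 mL/hr
Volume infused so far = 65.44753 mL/hr × 0.5 hr = 32.72376 mL
Volume remaining = 261 − 32.72376 = 228.2762 mL
New rate:
Dose = 2 mg/kg/hr × 71 kg = 142 mg/hr
Rate = 142 mg/hr ÷ 3.796935 mg/mL = 37.39859 mL/hr
Time remaining = 228.2762 mL ÷ 37.39859 mL/hr = 6.103873 hr

6.1 hours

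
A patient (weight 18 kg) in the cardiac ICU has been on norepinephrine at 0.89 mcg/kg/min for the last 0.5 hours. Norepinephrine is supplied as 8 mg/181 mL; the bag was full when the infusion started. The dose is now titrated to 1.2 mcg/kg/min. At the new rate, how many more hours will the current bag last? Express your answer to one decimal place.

5.8 hours

Initial rate:
Dose = 0.89 mcg/kg/min × 18 kg = 16.02 mcg/min
16.02 mcg/min × 60 min/hr = 961.2 mcg/hr
Concentration = 8 mg ÷ 181 mL = 0.0441989 mg/mL = 44.1989 mcg/mL
Rate = 961.2 mcg/hr ÷ 44.1989 mcg/mL = 21.74715 mL/hr
Volume infused so far = 21.74715 mL/hr × 0.5 hr = 10.87357 mL
Volume remaining = 181 − 10.87357 = 170.1264 mL
New rate:
Dose = 1.2 mcg/kg/min × 18 kg = 21.6 mcg/min
21.6 mcg/min × 60 min/hr = 1296 mcg/hr
Rate = 1296 mcg/hr ÷ 44.1989 mcg/mL = 29.322 mL/hr
Time remaining = 170.1264 mL ÷ 29.322 mL/hr = 5.802006 hr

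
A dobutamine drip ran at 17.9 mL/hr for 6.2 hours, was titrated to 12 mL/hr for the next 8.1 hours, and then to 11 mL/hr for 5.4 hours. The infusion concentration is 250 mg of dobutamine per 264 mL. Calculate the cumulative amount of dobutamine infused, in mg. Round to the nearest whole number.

253 mg

Concentration = 250 mg ÷ 264 mL = 0.9469697 mg/mL
Stage 1: 17.9 mL/hr × 6.2 hr = 110.98 mL → 110.98 mL × 0.9469697 mg/mL = 105.0947 mg
Stage 2: 12 mL/hr × 8.1 hr = 97.2 mL → 97.2 mL × 0.9469697 mg/mL = 92.04545 mg
Stage 3: 11 mL/hr × 5.4 hr = 59.4 mL → 59.4 mL × 0.9469697 mg/mL = 56.25 mg
Total = 105.0947 + 92.04545 + 56.25 = 253.3902 mg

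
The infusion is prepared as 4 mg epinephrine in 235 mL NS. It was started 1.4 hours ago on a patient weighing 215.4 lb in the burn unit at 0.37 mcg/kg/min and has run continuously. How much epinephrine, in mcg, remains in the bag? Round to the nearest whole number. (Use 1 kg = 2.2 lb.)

Weight = 215.4 lb ÷ 2.2 lb/kg = 97.90909 kg
Dose = 0.37 mcg/kg/min × 97.90909 kg = 36.22636 mcg/min
36.22636 mcg/min × 60 min/hr = 2173.582 mcg/hr
Concentration = 4 mg ÷ 235 mL = 0.01702128 mg/mL = 17.02128 mcg/mL
Rate = 2173.582 mcg/hr ÷ 17.02128 mcg/mL = 127.6979 mL/hr
Volume infused = 127.6979 mL/hr × 1.4 hr = 178.7771 mL
Volume remaining = 235 − 178.7771 = 56.2229 mL
Drug remaining = 56.2229 mL × 17.02128 mcg/mL = 956.9855 mcg

957 mcg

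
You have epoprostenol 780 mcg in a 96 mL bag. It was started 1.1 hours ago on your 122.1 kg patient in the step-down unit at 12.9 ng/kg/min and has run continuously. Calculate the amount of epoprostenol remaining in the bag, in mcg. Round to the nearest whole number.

676 mcg

Dose = 12.9 ng/kg/min × 122.1 kg = 1575.09 ng/min
1575.09 ng/min × 60 min/hr = 94505.4 ng/hr
Concentration = 780 mcg ÷ 96 mL = 8.125 mcg/mL = 8125 ng/mL
Rate = 94505.4 ng/hr ÷ 8125 ng/mL = 11.63143 mL/hr
Volume infused = 11.63143 mL/hr × 1.1 hr = 12.79458 mL
Volume remaining = 96 − 12.79458 = 83.20542 mL
Drug remaining = 83.20542 mL × 8125 ng/mL = 676044.1 ng = 676.0441 mcg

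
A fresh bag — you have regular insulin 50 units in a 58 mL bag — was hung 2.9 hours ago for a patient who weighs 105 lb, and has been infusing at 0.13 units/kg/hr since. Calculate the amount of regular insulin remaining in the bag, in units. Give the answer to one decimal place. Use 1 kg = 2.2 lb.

32.0 units

Weight = 105 lb ÷ 2.2 lb/kg = 47.72727 kg
Dose = 0.13 units/kg/hr × 47.72727 kg = 6.204545 units/hr
Concentration = 50 units ÷ 58 mL = 0.862069 units/mL
Rate = 6.204545 units/hr ÷ 0.862069 units/mL = 7.197273 mL/hr
Volume infused = 7.197273 mL/hr × 2.9 hr = 20.87209 mL
Volume remaining = 58 − 20.87209 = 37.12791 mL
Drug remaining = 37.12791 mL × 0.862069 units/mL = 32.00682 units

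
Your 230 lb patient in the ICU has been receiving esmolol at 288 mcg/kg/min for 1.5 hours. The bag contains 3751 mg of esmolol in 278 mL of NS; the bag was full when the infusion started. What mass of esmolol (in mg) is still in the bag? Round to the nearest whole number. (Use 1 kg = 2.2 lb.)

1041 mg

Weight = 230 lb ÷ 2.2 lb/kg = 104.5455 kg
Dose = 288 mcg/kg/min × 104.5455 kg = 30109.09 mcg/min
30109.09 mcg/min × 60 min/hr = 1806545 mcg/hr
Concentration = 3751 mg ÷ 278 mL = 13.49281 mg/mL = 13492.81 mcg/mL
Rate = 1806545 mcg/hr ÷ 13492.81 mcg/mL = 133.8895 mL/hr
Volume infused = 133.8895 mL/hr × 1.5 hr = 200.8343 mL
Volume remaining = 278 − 200.8343 = 77.1657 mL
Drug remaining = 77.1657 mL × 13492.81 mcg/mL = 1041182 mcg = 1041.182 mg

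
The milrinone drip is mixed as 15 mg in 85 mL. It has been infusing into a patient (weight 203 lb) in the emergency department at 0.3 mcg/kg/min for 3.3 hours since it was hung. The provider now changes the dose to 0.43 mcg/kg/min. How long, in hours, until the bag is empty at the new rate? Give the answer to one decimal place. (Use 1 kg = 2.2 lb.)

Initial rate:
Weight = 203 lb ÷ 2.2 lb/kg = 92.27273 kg
Dose = 0.3 mcg/kg/min × 92.27273 kg = 27.68182 mcg/min
27.68182 mcg/min × 60 min/hr = 1660.909 mcg/hr
Concentration = 15 mg ÷ 85 mL = 0.1764706 mg/mL = 176.4706 mcg/mL
Rate = 1660.909 mcg/hr ÷ 176.4706 mcg/mL = 9.411818 mL/hr
Volume infused so far = 9.411818 mL/hr × 3.3 hr = 31.059 mL
Volume remaining = 85 − 31.059 = 53.941 mL
New rate:
Dose = 0.43 mcg/kg/min × 92.27273 kg = 39.67727 mcg/min
39.67727 mcg/min × 60 min/hr = 2380.636 mcg/hr
Rate = 2380.636 mcg/hr ÷ 176.4706 mcg/mL = 13.49027 mL/hr
Time remaining = 53.941 mL ÷ 13.49027 mL/hr = 3.998511 hr

4.0 hours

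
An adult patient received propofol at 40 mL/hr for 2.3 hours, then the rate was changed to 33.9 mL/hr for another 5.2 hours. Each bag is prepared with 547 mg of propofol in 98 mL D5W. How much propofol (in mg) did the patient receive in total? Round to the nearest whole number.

1497 mg

Concentration = 547 mg ÷ 98 mL = 5.581633 mg/mL
Stage 1: 40 mL/hr × 2.3 hr = 92 mL → 92 mL × 5.581633 mg/mL = 513.5102 mg
Stage 2: 33.9 mL/hr × 5.2 hr = 176.28 mL → 176.28 mL × 5.581633 mg/mL = 983.9302 mg
Total = 513.5102 + 983.9302 = 1497.44 mg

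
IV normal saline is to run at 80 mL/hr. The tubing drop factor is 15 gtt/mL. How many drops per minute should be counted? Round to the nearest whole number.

20 gtt/min

80 mL/hr ÷ 60 min/hr = 1.333333 mL/min
1.333333 mL/min × 15 gtt/mL = 20 gtt/min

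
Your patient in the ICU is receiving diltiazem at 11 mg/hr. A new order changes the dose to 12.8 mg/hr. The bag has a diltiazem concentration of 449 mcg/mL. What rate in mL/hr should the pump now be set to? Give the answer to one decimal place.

28.5 mL/hr

Concentration = 449 mcg/mL = 0.449 mg/mL
Rate = 12.8 mg/hr ÷ 0.449 mg/mL = 28.5078 mL/hr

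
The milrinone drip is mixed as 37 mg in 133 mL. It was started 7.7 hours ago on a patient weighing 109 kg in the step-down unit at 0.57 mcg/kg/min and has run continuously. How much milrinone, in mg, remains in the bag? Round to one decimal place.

Dose = 0.57 mcg/kg/min × 109 kg = 62.13 mcg/min
62.13 mcg/min × 60 min/hr = 3727.8 mcg/hr
Concentration = 37 mg ÷ 133 mL = 0.2781955 mg/mL = 278.1955 mcg/mL
Rate = 3727.8 mcg/hr ÷ 278.1955 mcg/mL = 13.39993 mL/hr
Volume infused = 13.39993 mL/hr × 7.7 hr = 103.1795 mL
Volume remaining = 133 − 103.1795 = 29.82054 mL
Drug remaining = 29.82054 mL × 278.1955 mcg/mL = 8295.94 mcg = 8.29594 mg

8.3 mg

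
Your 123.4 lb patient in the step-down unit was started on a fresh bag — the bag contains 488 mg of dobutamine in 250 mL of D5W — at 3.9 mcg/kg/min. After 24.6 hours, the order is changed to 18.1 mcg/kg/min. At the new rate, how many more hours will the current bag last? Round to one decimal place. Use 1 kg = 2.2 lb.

Initial rate:
Weight = 123.4 lb ÷ 2.2 lb/kg = 56.09091 kg
Dose = 3.9 mcg/kg/min × 56.09091 kg = 218.7545 mcg/min
218.7545 mcg/min × 60 min/hr = 13125.27 mcg/hr
Concentration = 488 mg ÷ 250 mL = 1.952 mg/mL = 1952 mcg/mL
Rate = 13125.27 mcg/hr ÷ 1952 mcg/mL = 6.724013 mL/hr
Volume infused so far = 6.724013 mL/hr × 24.6 hr = 165.4107 mL
Volume remaining = 250 − 165.4107 = 84.58929 mL
New rate:
Dose = 18.1 mcg/kg/min × 56.09091 kg = 1015.245 mcg/min
1015.245 mcg/min × 60 min/hr = 60914.73 mcg/hr
Rate = 60914.73 mcg/hr ÷ 1952 mcg/mL = 31.20632 mL/hr
Time remaining = 84.58929 mL ÷ 31.20632 mL/hr = 2.710646 hr

2.7 hours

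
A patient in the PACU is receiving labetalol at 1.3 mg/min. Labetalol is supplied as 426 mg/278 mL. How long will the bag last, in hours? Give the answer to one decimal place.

5.5 hours

1.3 mg/min × 60 min/hr = 78 mg/hr
Concentration = 426 mg ÷ 278 mL = 1.532374 mg/mL
Rate = 78 mg/hr ÷ 1.532374 mg/mL = 50.90141 mL/hr
Duration = 278 mL ÷ 50.90141 mL/hr = 5.461538 hr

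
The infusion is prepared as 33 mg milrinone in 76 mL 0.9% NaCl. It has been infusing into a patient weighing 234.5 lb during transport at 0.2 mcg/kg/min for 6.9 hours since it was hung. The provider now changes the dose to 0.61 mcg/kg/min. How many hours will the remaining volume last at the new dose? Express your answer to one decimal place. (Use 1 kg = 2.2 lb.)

Initial rate:
Weight = 234.5 lb ÷ 2.2 lb/kg = 106.5909 kg
Dose = 0.2 mcg/kg/min × 106.5909 kg = 21.31818 mcg/min
21.31818 mcg/min × 60 min/hr = 1279.091 mcg/hr
Concentration = 33 mg ÷ 76 mL = 0.4342105 mg/mL = 434.2105 mcg/mL
Rate = 1279.091 mcg/hr ÷ 434.2105 mcg/mL = 2.945785 mL/hr
Volume infused so far = 2.945785 mL/hr × 6.9 hr = 20.32592 mL
Volume remaining = 76 − 20.32592 = 55.67408 mL
New rate:
Dose = 0.61 mcg/kg/min × 106.5909 kg = 65.02045 mcg/min
65.02045 mcg/min × 60 min/hr = 3901.227 mcg/hr
Rate = 3901.227 mcg/hr ÷ 434.2105 mcg/mL = 8.984645 mL/hr
Time remaining = 55.67408 mL ÷ 8.984645 mL/hr = 6.196581 hr

6.2 hours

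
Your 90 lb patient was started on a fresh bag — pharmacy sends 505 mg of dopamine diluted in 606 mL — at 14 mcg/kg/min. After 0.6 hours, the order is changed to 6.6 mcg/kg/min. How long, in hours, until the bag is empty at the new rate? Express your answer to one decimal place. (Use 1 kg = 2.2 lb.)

Initial rate:
Weight = 90 lb ÷ 2.2 lb/kg = 40.90909 kg
Dose = 14 mcg/kg/min × 40.90909 kg = 572.7273 mcg/min
572.7273 mcg/min × 60 min/hr = 34363.64 mcg/hr
Concentration = 505 mg ÷ 606 mL = 0.8333333 mg/mL = 833.3333 mcg/mL
Rate = 34363.64 mcg/hr ÷ 833.3333 mcg/mL = 41.23636 mL/hr
Volume infused so far = 41.23636 mL/hr × 0.6 hr = 24.74182 mL
Volume remaining = 606 − 24.74182 = 581.2582 mL
New rate:
Dose = 6.6 mcg/kg/min × 40.90909 kg = 270 mcg/min
270 mcg/min × 60 min/hr = 16200 mcg/hr
Rate = 16200 mcg/hr ÷ 833.3333 mcg/mL = 19.44 mL/hr
Time remaining = 581.2582 mL ÷ 19.44 mL/hr = 29.90011 hr

29.9 hours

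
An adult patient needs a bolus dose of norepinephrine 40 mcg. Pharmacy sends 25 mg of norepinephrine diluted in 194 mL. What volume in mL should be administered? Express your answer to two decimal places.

Concentration = 25 mg ÷ 194 mL = 0.128866 mg/mL = 128.866 mcg/mL
Volume = 40 mcg ÷ 128.866 mcg/mL = 0.3104 mL

0.31 mL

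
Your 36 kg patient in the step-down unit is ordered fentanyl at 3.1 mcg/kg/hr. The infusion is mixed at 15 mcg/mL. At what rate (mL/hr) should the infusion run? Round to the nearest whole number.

Dose = 3.1 mcg/kg/hr × 36 kg = 111.6 mcg/hr
Rate = 111.6 mcg/hr ÷ 15 mcg/mL = 7.44 mL/hr

7 mL/hr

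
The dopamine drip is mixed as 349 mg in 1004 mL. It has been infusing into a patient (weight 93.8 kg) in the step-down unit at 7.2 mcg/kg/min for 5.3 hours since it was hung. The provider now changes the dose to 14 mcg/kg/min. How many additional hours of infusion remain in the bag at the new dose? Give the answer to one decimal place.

Initial rate:
Dose = 7.2 mcg/kg/min × 93.8 kg = 675.36 mcg/min
675.36 mcg/min × 60 min/hr = 40521.6 mcg/hr
Concentration = 349 mg ÷ 1004 mL = 0.3476096 mg/mL = 347.6096 mcg/mL
Rate = 40521.6 mcg/hr ÷ 347.6096 mcg/mL = 116.5722 mL/hr
Volume infused so far = 116.5722 mL/hr × 5.3 hr = 617.8325 mL
Volume remaining = 1004 − 617.8325 = 386.1675 mL
New rate:
Dose = 14 mcg/kg/min × 93.8 kg = 1313.2 mcg/min
1313.2 mcg/min × 60 min/hr = 78792 mcg/hr
Rate = 78792 mcg/hr ÷ 347.6096 mcg/mL = 226.6681 mL/hr
Time remaining = 386.1675 mL ÷ 226.6681 mL/hr = 1.703669 hr

1.7 hours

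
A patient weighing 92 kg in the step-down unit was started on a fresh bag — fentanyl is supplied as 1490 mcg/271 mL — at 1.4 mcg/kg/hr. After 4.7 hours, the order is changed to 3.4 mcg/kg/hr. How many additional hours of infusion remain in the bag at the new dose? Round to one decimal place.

2.8 hours

Initial rate:
Dose = 1.4 mcg/kg/hr × 92 kg = 128.8 mcg/hr
Concentration = 1490 mcg ÷ 271 mL = 5.498155 mcg/mL
Rate = 128.8 mcg/hr ÷ 5.498155 mcg/mL = 23.42604 mL/hr
Volume infused so far = 23.42604 mL/hr × 4.7 hr = 110.1024 mL
Volume remaining = 271 − 110.1024 = 160.8976 mL
New rate:
Dose = 3.4 mcg/kg/hr × 92 kg = 312.8 mcg/hr
Rate = 312.8 mcg/hr ÷ 5.498155 mcg/mL = 56.89181 mL/hr
Time remaining = 160.8976 mL ÷ 56.89181 mL/hr = 2.828133 hr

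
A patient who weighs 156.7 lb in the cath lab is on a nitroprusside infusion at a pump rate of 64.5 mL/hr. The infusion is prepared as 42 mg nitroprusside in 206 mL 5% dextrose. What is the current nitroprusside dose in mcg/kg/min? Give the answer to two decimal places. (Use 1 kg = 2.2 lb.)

Weight = 156.7 lb ÷ 2.2 lb/kg = 71.22727 kg
Concentration = 42 mg ÷ 206 mL = 0.2038835 mg/mL = 203.8835 mcg/mL
Drug rate = 64.5 mL/hr × 203.8835 mcg/mL = 13150.49 mcg/hr
13150.49 mcg/hr ÷ 60 min/hr = 219.1748 mcg/min
219.1748 mcg/min ÷ 71.22727 kg = 3.077118 mcg/kg/min

3.08 mcg/kg/min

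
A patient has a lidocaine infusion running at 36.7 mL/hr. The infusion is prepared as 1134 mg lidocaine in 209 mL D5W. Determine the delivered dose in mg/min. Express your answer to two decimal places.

3.32 mg/min

Concentration = 1134 mg ÷ 209 mL = 5.425837 mg/mL
Drug rate = 36.7 mL/hr × 5.425837 mg/mL = 199.1282 mg/hr
199.1282 mg/hr ÷ 60 min/hr = 3.318804 mg/min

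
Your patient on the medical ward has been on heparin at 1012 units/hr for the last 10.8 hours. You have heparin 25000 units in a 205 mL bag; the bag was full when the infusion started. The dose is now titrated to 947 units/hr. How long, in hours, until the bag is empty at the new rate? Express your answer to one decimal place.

14.9 hours

Initial rate:
Concentration = 25000 units ÷ 205 mL = 121.9512 units/mL
Rate = 1012 units/hr ÷ 121.9512 units/mL = 8.2984 mL/hr
Volume infused so far = 8.2984 mL/hr × 10.8 hr = 89.62272 mL
Volume remaining = 205 − 89.62272 = 115.3773 mL
New rate:
Rate = 947 units/hr ÷ 121.9512 units/mL = 7.7654 mL/hr
Time remaining = 115.3773 mL ÷ 7.7654 mL/hr = 14.85787 hr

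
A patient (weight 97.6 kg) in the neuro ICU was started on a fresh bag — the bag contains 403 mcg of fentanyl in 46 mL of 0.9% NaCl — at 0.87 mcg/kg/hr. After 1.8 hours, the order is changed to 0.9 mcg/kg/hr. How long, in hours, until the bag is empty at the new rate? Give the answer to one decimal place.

Initial rate:
Dose = 0.87 mcg/kg/hr × 97.6 kg = 84.912 mcg/hr
Concentration = 403 mcg ÷ 46 mL = 8.76087 mcg/mL
Rate = 84.912 mcg/hr ÷ 8.76087 mcg/mL = 9.692189 mL/hr
Volume infused so far = 9.692189 mL/hr × 1.8 hr = 17.44594 mL
Volume remaining = 46 − 17.44594 = 28.55406 mL
New rate:
Dose = 0.9 mcg/kg/hr × 97.6 kg = 87.84 mcg/hr
Rate = 87.84 mcg/hr ÷ 8.76087 mcg/mL = 10.0264 mL/hr
Time remaining = 28.55406 mL ÷ 10.0264 mL/hr = 2.847887 hr

2.8 hours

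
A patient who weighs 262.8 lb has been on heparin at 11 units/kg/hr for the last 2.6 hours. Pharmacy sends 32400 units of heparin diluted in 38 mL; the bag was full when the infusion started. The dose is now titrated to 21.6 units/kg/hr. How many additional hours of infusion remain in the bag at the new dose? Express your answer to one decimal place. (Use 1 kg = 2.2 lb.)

Initial rate:
Weight = 262.8 lb ÷ 2.2 lb/kg = 119.4545 kg
Dose = 11 units/kg/hr × 119.4545 kg = 1314 units/hr
Concentration = 32400 units ÷ 38 mL = 852.6316 units/mL
Rate = 1314 units/hr ÷ 852.6316 units/mL = 1.541111 mL/hr
Volume infused so far = 1.541111 mL/hr × 2.6 hr = 4.006889 mL
Volume remaining = 38 − 4.006889 = 33.99311 mL
New rate:
Dose = 21.6 units/kg/hr × 119.4545 kg = 2580.218 units/hr
Rate = 2580.218 units/hr ÷ 852.6316 units/mL = 3.026182 mL/hr
Time remaining = 33.99311 mL ÷ 3.026182 mL/hr = 11.233 hr

11.2 hours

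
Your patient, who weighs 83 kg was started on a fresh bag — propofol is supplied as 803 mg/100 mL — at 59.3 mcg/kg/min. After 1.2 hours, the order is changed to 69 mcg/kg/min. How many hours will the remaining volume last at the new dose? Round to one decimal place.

1.3 hours

Initial rate:
Dose = 59.3 mcg/kg/min × 83 kg = 4921.9 mcg/min
4921.9 mcg/min × 60 min/hr = 295314 mcg/hr
Concentration = 803 mg ÷ 100 mL = 8.03 mg/mL = 8030 mcg/mL
Rate = 295314 mcg/hr ÷ 8030 mcg/mL = 36.77634 mL/hr
Volume infused so far = 36.77634 mL/hr × 1.2 hr = 44.13161 mL
Volume remaining = 100 − 44.13161 = 55.86839 mL
New rate:
Dose = 69 mcg/kg/min × 83 kg = 5727 mcg/min
5727 mcg/min × 60 min/hr = 343620 mcg/hr
Rate = 343620 mcg/hr ÷ 8030 mcg/mL = 42.79203 mL/hr
Time remaining = 55.86839 mL ÷ 42.79203 mL/hr = 1.305579 hr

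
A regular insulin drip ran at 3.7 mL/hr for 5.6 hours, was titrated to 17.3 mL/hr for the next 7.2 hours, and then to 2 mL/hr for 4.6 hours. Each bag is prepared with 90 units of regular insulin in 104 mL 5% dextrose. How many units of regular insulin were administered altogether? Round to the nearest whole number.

134 units

Concentration = 90 units ÷ 104 mL = 0.8653846 units/mL
Stage 1: 3.7 mL/hr × 5.6 hr = 20.72 mL → 20.72 mL × 0.8653846 units/mL = 17.93077 units
Stage 2: 17.3 mL/hr × 7.2 hr = 124.56 mL → 124.56 mL × 0.8653846 units/mL = 107.7923 units
Stage 3: 2 mL/hr × 4.6 hr = 9.2 mL → 9.2 mL × 0.8653846 units/mL = 7.961538 units
Total = 17.93077 + 107.7923 + 7.961538 = 133.6846 units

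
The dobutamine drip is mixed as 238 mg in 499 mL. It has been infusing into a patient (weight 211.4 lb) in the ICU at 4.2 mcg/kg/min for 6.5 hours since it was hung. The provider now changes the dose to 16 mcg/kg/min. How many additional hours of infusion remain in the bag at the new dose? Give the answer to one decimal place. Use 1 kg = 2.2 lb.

0.9 hours

Initial rate:
Weight = 211.4 lb ÷ 2.2 lb/kg = 96.09091 kg
Dose = 4.2 mcg/kg/min × 96.09091 kg = 403.5818 mcg/min
403.5818 mcg/min × 60 min/hr = 24214.91 mcg/hr
Concentration = 238 mg ÷ 499 mL = 0.4769539 mg/mL = 476.9539 mcg/mL
Rate = 24214.91 mcg/hr ÷ 476.9539 mcg/mL = 50.76991 mL/hr
Volume infused so far = 50.76991 mL/hr × 6.5 hr = 330.0044 mL
Volume remaining = 499 − 330.0044 = 168.9956 mL
New rate:
Dose = 16 mcg/kg/min × 96.09091 kg = 1537.455 mcg/min
1537.455 mcg/min × 60 min/hr = 92247.27 mcg/hr
Rate = 92247.27 mcg/hr ÷ 476.9539 mcg/mL = 193.4092 mL/hr
Time remaining = 168.9956 mL ÷ 193.4092 mL/hr = 0.8737721 hr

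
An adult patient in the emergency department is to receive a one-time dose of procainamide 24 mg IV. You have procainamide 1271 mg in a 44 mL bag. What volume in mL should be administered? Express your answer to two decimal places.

Concentration = 1271 mg ÷ 44 mL = 28.88636 mg/mL
Volume = 24 mg ÷ 28.88636 mg/mL = 0.8308419 mL

0.83 mL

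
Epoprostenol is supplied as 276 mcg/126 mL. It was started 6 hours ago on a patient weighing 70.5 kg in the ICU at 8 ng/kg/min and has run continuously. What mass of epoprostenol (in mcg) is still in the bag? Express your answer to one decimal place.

73.0 mcg

Dose = 8 ng/kg/min × 70.5 kg = 564 ng/min
564 ng/min × 60 min/hr = 33840 ng/hr
Concentration = 276 mcg ÷ 126 mL = 2.190476 mcg/mL = 2190.476 ng/mL
Rate = 33840 ng/hr ÷ 2190.476 ng/mL = 15.4487 mL/hr
Volume infused = 15.4487 mL/hr × 6 hr = 92.69217 mL
Volume remaining = 126 − 92.69217 = 33.30783 mL
Drug remaining = 33.30783 mL × 2190.476 ng/mL = 72960 ng = 72.96 mcg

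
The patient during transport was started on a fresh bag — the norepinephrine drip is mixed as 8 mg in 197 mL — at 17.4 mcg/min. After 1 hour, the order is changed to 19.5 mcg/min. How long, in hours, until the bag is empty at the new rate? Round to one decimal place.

Initial rate:
17.4 mcg/min × 60 min/hr = 1044 mcg/hr
Concentration = 8 mg ÷ 197 mL = 0.04060914 mg/mL = 40.60914 mcg/mL
Rate = 1044 mcg/hr ÷ 40.60914 mcg/mL = 25.7085 mL/hr
Volume infused so far = 25.7085 mL/hr × 1 hr = 25.7085 mL
Volume remaining = 197 − 25.7085 = 171.2915 mL
New rate:
19.5 mcg/min × 60 min/hr = 1170 mcg/hr
Rate = 1170 mcg/hr ÷ 40.60914 mcg/mL = 28.81125 mL/hr
Time remaining = 171.2915 mL ÷ 28.81125 mL/hr = 5.945299 hr

5.9 hours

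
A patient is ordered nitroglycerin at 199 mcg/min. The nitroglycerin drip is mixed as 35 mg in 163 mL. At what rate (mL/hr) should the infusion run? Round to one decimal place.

199 mcg/min × 60 min/hr = 11940 mcg/hr
Concentration = 35 mg ÷ 163 mL = 0.2147239 mg/mL = 214.7239 mcg/mL
Rate = 11940 mcg/hr ÷ 214.7239 mcg/mL = 55.60629 mL/hr

55.6 mL/hr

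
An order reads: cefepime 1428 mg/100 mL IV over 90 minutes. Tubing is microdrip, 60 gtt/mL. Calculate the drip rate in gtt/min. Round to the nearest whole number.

100 mL ÷ (90 min) = 1.111111 mL/min
1.111111 mL/min × 60 gtt/mL = 66.66667 gtt/min

67 gtt/min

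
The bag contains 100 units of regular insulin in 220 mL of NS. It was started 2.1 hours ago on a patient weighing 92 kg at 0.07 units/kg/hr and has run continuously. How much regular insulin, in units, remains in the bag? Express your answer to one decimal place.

86.5 units

Dose = 0.07 units/kg/hr × 92 kg = 6.44 units/hr
Concentration = 100 units ÷ 220 mL = 0.4545455 units/mL
Rate = 6.44 units/hr ÷ 0.4545455 units/mL = 14.168 mL/hr
Volume infused = 14.168 mL/hr × 2.1 hr = 29.7528 mL
Volume remaining = 220 − 29.7528 = 190.2472 mL
Drug remaining = 190.2472 mL × 0.4545455 units/mL = 86.476 units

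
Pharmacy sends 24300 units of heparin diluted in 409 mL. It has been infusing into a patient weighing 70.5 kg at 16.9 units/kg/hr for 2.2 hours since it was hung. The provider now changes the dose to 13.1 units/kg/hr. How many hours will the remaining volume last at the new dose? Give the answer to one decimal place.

Initial rate:
Dose = 16.9 units/kg/hr × 70.5 kg = 1191.45 units/hr
Concentration = 24300 units ÷ 409 mL = 59.4132 units/mL
Rate = 1191.45 units/hr ÷ 59.4132 units/mL = 20.05362 mL/hr
Volume infused so far = 20.05362 mL/hr × 2.2 hr = 44.11797 mL
Volume remaining = 409 − 44.11797 = 364.882 mL
New rate:
Dose = 13.1 units/kg/hr × 70.5 kg = 923.55 units/hr
Rate = 923.55 units/hr ÷ 59.4132 units/mL = 15.54452 mL/hr
Time remaining = 364.882 mL ÷ 15.54452 mL/hr = 23.47335 hr

23.5 hours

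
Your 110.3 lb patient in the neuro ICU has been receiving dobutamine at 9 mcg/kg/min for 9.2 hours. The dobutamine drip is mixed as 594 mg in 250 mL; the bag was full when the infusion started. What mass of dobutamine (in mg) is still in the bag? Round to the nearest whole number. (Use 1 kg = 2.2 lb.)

Weight = 110.3 lb ÷ 2.2 lb/kg = 50.13636 kg
Dose = 9 mcg/kg/min × 50.13636 kg = 451.2273 mcg/min
451.2273 mcg/min × 60 min/hr = 27073.64 mcg/hr
Concentration = 594 mg ÷ 250 mL = 2.376 mg/mL = 2376 mcg/mL
Rate = 27073.64 mcg/hr ÷ 2376 mcg/mL = 11.39463 mL/hr
Volume infused = 11.39463 mL/hr × 9.2 hr = 104.8306 mL
Volume remaining = 250 − 104.8306 = 145.1694 mL
Drug remaining = 145.1694 mL × 2376 mcg/mL = 344922.5 mcg = 344.9225 mg

345 mg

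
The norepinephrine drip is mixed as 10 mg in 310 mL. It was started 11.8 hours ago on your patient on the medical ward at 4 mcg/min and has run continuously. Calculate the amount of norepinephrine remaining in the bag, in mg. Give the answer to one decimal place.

4 mcg/min × 60 min/hr = 240 mcg/hr
Concentration = 10 mg ÷ 310 mL = 0.03225806 mg/mL = 32.25806 mcg/mL
Rate = 240 mcg/hr ÷ 32.25806 mcg/mL = 7.44 mL/hr
Volume infused = 7.44 mL/hr × 11.8 hr = 87.792 mL
Volume remaining = 310 − 87.792 = 222.208 mL
Drug remaining = 222.208 mL × 32.25806 mcg/mL = 7168 mcg = 7.168 mg

7.2 mg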